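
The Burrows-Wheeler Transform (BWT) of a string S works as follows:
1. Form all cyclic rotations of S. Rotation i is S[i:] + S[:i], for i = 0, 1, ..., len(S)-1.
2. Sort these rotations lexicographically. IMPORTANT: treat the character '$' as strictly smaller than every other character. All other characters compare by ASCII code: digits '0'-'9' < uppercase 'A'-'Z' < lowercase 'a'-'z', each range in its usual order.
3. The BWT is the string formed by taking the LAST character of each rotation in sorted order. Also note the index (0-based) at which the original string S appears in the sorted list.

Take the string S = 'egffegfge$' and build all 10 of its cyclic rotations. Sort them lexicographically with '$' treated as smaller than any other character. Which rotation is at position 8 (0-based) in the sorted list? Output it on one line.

Answer: gffegfge$e

Derivation:
All 10 rotations (rotation i = S[i:]+S[:i]):
  rot[0] = egffegfge$
  rot[1] = gffegfge$e
  rot[2] = ffegfge$eg
  rot[3] = fegfge$egf
  rot[4] = egfge$egff
  rot[5] = gfge$egffe
  rot[6] = fge$egffeg
  rot[7] = ge$egffegf
  rot[8] = e$egffegfg
  rot[9] = $egffegfge
Sorted (with $ < everything):
  sorted[0] = $egffegfge
  sorted[1] = e$egffegfg
  sorted[2] = egffegfge$
  sorted[3] = egfge$egff
  sorted[4] = fegfge$egf
  sorted[5] = ffegfge$eg
  sorted[6] = fge$egffeg
  sorted[7] = ge$egffegf
  sorted[8] = gffegfge$e
  sorted[9] = gfge$egffe
sorted[8] = gffegfge$e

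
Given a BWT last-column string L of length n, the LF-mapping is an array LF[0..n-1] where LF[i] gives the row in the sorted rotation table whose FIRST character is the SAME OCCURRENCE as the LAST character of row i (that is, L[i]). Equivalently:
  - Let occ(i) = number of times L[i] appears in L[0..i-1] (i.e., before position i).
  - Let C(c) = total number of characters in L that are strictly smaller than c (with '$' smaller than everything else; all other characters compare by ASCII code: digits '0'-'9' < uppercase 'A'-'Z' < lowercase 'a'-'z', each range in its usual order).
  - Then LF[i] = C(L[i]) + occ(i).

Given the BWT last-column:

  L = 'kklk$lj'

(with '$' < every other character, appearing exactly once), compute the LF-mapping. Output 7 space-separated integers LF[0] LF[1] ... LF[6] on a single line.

Char counts: '$':1, 'j':1, 'k':3, 'l':2
C (first-col start): C('$')=0, C('j')=1, C('k')=2, C('l')=5
L[0]='k': occ=0, LF[0]=C('k')+0=2+0=2
L[1]='k': occ=1, LF[1]=C('k')+1=2+1=3
L[2]='l': occ=0, LF[2]=C('l')+0=5+0=5
L[3]='k': occ=2, LF[3]=C('k')+2=2+2=4
L[4]='$': occ=0, LF[4]=C('$')+0=0+0=0
L[5]='l': occ=1, LF[5]=C('l')+1=5+1=6
L[6]='j': occ=0, LF[6]=C('j')+0=1+0=1

Answer: 2 3 5 4 0 6 1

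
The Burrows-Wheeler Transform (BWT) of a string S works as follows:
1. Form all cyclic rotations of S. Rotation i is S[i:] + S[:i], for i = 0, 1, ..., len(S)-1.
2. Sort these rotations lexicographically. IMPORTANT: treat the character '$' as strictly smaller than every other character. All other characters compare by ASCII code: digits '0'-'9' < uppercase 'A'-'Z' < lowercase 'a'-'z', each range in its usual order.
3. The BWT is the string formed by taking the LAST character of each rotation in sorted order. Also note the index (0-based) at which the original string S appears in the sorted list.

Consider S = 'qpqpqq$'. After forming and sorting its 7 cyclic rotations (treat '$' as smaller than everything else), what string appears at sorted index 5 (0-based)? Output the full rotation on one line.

All 7 rotations (rotation i = S[i:]+S[:i]):
  rot[0] = qpqpqq$
  rot[1] = pqpqq$q
  rot[2] = qpqq$qp
  rot[3] = pqq$qpq
  rot[4] = qq$qpqp
  rot[5] = q$qpqpq
  rot[6] = $qpqpqq
Sorted (with $ < everything):
  sorted[0] = $qpqpqq
  sorted[1] = pqpqq$q
  sorted[2] = pqq$qpq
  sorted[3] = q$qpqpq
  sorted[4] = qpqpqq$
  sorted[5] = qpqq$qp
  sorted[6] = qq$qpqp
sorted[5] = qpqq$qp

Answer: qpqq$qp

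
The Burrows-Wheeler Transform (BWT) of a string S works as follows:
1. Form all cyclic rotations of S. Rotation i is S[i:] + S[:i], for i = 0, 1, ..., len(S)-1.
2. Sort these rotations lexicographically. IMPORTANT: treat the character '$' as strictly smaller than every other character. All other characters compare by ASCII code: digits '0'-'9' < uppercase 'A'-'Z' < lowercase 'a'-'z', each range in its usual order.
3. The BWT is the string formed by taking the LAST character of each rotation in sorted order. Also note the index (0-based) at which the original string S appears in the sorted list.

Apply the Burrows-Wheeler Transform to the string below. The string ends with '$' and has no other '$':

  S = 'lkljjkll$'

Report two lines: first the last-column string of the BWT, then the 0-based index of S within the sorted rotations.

Answer: lljljlk$k
7

Derivation:
All 9 rotations (rotation i = S[i:]+S[:i]):
  rot[0] = lkljjkll$
  rot[1] = kljjkll$l
  rot[2] = ljjkll$lk
  rot[3] = jjkll$lkl
  rot[4] = jkll$lklj
  rot[5] = kll$lkljj
  rot[6] = ll$lkljjk
  rot[7] = l$lkljjkl
  rot[8] = $lkljjkll
Sorted (with $ < everything):
  sorted[0] = $lkljjkll  (last char: 'l')
  sorted[1] = jjkll$lkl  (last char: 'l')
  sorted[2] = jkll$lklj  (last char: 'j')
  sorted[3] = kljjkll$l  (last char: 'l')
  sorted[4] = kll$lkljj  (last char: 'j')
  sorted[5] = l$lkljjkl  (last char: 'l')
  sorted[6] = ljjkll$lk  (last char: 'k')
  sorted[7] = lkljjkll$  (last char: '$')
  sorted[8] = ll$lkljjk  (last char: 'k')
Last column: lljljlk$k
Original string S is at sorted index 7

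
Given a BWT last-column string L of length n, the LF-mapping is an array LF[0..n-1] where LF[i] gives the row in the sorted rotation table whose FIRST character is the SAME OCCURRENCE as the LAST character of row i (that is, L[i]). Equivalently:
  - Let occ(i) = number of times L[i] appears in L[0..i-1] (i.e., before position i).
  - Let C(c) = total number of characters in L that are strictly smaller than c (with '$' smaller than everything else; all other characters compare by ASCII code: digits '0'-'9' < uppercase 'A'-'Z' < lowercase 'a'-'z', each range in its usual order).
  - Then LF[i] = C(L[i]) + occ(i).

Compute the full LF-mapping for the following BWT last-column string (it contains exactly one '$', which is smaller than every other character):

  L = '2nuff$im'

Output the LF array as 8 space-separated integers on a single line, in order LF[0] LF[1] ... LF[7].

Char counts: '$':1, '2':1, 'f':2, 'i':1, 'm':1, 'n':1, 'u':1
C (first-col start): C('$')=0, C('2')=1, C('f')=2, C('i')=4, C('m')=5, C('n')=6, C('u')=7
L[0]='2': occ=0, LF[0]=C('2')+0=1+0=1
L[1]='n': occ=0, LF[1]=C('n')+0=6+0=6
L[2]='u': occ=0, LF[2]=C('u')+0=7+0=7
L[3]='f': occ=0, LF[3]=C('f')+0=2+0=2
L[4]='f': occ=1, LF[4]=C('f')+1=2+1=3
L[5]='$': occ=0, LF[5]=C('$')+0=0+0=0
L[6]='i': occ=0, LF[6]=C('i')+0=4+0=4
L[7]='m': occ=0, LF[7]=C('m')+0=5+0=5

Answer: 1 6 7 2 3 0 4 5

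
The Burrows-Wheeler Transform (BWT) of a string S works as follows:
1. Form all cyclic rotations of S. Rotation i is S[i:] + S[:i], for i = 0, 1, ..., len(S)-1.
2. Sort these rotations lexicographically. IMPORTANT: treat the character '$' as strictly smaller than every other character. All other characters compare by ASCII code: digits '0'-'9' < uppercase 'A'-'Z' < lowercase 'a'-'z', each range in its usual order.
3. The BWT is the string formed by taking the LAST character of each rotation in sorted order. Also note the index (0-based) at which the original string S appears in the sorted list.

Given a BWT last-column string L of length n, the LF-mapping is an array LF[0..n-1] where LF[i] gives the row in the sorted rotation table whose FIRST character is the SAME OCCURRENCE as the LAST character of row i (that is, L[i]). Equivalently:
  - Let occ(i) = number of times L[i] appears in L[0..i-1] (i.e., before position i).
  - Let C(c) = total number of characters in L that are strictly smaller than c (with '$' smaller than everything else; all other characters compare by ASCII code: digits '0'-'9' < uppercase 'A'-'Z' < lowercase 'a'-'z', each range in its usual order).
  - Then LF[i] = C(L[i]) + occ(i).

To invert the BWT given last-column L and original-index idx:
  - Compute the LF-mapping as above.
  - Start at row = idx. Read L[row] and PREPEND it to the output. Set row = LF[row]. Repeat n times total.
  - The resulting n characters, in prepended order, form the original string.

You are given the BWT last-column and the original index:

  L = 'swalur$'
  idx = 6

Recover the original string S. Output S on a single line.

LF mapping: 4 6 1 2 5 3 0
Walk LF starting at row 6, prepending L[row]:
  step 1: row=6, L[6]='$', prepend. Next row=LF[6]=0
  step 2: row=0, L[0]='s', prepend. Next row=LF[0]=4
  step 3: row=4, L[4]='u', prepend. Next row=LF[4]=5
  step 4: row=5, L[5]='r', prepend. Next row=LF[5]=3
  step 5: row=3, L[3]='l', prepend. Next row=LF[3]=2
  step 6: row=2, L[2]='a', prepend. Next row=LF[2]=1
  step 7: row=1, L[1]='w', prepend. Next row=LF[1]=6
Reversed output: walrus$

Answer: walrus$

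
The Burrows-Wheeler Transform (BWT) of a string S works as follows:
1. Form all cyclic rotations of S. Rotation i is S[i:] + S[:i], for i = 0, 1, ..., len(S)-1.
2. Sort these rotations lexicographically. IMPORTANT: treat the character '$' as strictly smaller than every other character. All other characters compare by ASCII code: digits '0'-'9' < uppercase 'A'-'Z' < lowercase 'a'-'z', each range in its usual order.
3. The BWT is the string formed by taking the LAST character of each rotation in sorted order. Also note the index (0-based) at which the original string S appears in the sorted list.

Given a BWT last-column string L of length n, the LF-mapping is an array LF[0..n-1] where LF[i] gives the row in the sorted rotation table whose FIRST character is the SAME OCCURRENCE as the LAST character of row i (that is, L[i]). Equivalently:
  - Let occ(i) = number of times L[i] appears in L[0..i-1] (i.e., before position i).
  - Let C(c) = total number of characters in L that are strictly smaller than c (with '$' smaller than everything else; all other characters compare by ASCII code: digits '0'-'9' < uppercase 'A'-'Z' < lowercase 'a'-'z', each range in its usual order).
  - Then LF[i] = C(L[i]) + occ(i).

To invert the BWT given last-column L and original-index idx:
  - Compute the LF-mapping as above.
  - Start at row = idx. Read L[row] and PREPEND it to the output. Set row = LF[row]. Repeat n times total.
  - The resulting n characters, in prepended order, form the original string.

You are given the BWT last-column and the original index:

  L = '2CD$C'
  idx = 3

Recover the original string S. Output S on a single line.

Answer: CDC2$

Derivation:
LF mapping: 1 2 4 0 3
Walk LF starting at row 3, prepending L[row]:
  step 1: row=3, L[3]='$', prepend. Next row=LF[3]=0
  step 2: row=0, L[0]='2', prepend. Next row=LF[0]=1
  step 3: row=1, L[1]='C', prepend. Next row=LF[1]=2
  step 4: row=2, L[2]='D', prepend. Next row=LF[2]=4
  step 5: row=4, L[4]='C', prepend. Next row=LF[4]=3
Reversed output: CDC2$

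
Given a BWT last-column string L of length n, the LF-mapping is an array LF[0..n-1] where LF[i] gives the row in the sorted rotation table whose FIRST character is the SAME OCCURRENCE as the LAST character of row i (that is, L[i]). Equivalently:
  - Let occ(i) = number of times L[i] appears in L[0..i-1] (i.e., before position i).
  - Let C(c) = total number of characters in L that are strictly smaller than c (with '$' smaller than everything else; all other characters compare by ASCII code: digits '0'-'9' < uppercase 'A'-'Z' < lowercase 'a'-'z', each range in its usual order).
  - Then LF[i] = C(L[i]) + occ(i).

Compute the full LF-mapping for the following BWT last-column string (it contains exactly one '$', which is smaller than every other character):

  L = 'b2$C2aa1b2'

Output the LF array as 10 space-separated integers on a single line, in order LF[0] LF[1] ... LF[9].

Answer: 8 2 0 5 3 6 7 1 9 4

Derivation:
Char counts: '$':1, '1':1, '2':3, 'C':1, 'a':2, 'b':2
C (first-col start): C('$')=0, C('1')=1, C('2')=2, C('C')=5, C('a')=6, C('b')=8
L[0]='b': occ=0, LF[0]=C('b')+0=8+0=8
L[1]='2': occ=0, LF[1]=C('2')+0=2+0=2
L[2]='$': occ=0, LF[2]=C('$')+0=0+0=0
L[3]='C': occ=0, LF[3]=C('C')+0=5+0=5
L[4]='2': occ=1, LF[4]=C('2')+1=2+1=3
L[5]='a': occ=0, LF[5]=C('a')+0=6+0=6
L[6]='a': occ=1, LF[6]=C('a')+1=6+1=7
L[7]='1': occ=0, LF[7]=C('1')+0=1+0=1
L[8]='b': occ=1, LF[8]=C('b')+1=8+1=9
L[9]='2': occ=2, LF[9]=C('2')+2=2+2=4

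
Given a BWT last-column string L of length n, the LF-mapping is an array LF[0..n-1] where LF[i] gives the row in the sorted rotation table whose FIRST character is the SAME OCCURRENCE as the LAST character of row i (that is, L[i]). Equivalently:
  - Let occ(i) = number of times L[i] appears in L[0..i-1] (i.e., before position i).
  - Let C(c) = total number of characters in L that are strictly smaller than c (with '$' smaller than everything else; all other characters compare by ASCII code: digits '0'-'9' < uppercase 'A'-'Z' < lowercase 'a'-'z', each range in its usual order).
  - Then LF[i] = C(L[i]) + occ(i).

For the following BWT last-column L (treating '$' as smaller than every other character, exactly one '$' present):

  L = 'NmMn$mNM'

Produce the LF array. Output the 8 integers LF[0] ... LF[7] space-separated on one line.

Answer: 3 5 1 7 0 6 4 2

Derivation:
Char counts: '$':1, 'M':2, 'N':2, 'm':2, 'n':1
C (first-col start): C('$')=0, C('M')=1, C('N')=3, C('m')=5, C('n')=7
L[0]='N': occ=0, LF[0]=C('N')+0=3+0=3
L[1]='m': occ=0, LF[1]=C('m')+0=5+0=5
L[2]='M': occ=0, LF[2]=C('M')+0=1+0=1
L[3]='n': occ=0, LF[3]=C('n')+0=7+0=7
L[4]='$': occ=0, LF[4]=C('$')+0=0+0=0
L[5]='m': occ=1, LF[5]=C('m')+1=5+1=6
L[6]='N': occ=1, LF[6]=C('N')+1=3+1=4
L[7]='M': occ=1, LF[7]=C('M')+1=1+1=2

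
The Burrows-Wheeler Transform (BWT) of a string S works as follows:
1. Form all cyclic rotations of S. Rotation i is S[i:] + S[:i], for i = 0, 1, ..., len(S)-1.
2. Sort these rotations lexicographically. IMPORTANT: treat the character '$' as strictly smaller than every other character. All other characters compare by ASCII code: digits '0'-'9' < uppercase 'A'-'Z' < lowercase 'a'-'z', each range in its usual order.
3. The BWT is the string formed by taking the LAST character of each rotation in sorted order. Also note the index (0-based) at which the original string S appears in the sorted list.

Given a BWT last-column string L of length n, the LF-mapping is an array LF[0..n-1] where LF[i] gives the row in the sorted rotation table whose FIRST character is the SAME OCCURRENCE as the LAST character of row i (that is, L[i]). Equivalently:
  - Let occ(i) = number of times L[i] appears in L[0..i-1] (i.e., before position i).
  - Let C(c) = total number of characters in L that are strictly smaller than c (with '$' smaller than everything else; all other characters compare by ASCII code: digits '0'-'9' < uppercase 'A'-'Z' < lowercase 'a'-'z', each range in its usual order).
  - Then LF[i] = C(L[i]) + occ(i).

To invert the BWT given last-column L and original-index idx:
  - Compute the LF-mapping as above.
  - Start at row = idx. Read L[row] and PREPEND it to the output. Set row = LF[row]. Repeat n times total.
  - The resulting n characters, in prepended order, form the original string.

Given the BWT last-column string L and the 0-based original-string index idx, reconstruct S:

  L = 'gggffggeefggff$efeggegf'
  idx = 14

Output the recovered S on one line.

Answer: gefegfegefffgggfgeggfg$

Derivation:
LF mapping: 13 14 15 6 7 16 17 1 2 8 18 19 9 10 0 3 11 4 20 21 5 22 12
Walk LF starting at row 14, prepending L[row]:
  step 1: row=14, L[14]='$', prepend. Next row=LF[14]=0
  step 2: row=0, L[0]='g', prepend. Next row=LF[0]=13
  step 3: row=13, L[13]='f', prepend. Next row=LF[13]=10
  step 4: row=10, L[10]='g', prepend. Next row=LF[10]=18
  step 5: row=18, L[18]='g', prepend. Next row=LF[18]=20
  step 6: row=20, L[20]='e', prepend. Next row=LF[20]=5
  step 7: row=5, L[5]='g', prepend. Next row=LF[5]=16
  step 8: row=16, L[16]='f', prepend. Next row=LF[16]=11
  step 9: row=11, L[11]='g', prepend. Next row=LF[11]=19
  step 10: row=19, L[19]='g', prepend. Next row=LF[19]=21
  step 11: row=21, L[21]='g', prepend. Next row=LF[21]=22
  step 12: row=22, L[22]='f', prepend. Next row=LF[22]=12
  step 13: row=12, L[12]='f', prepend. Next row=LF[12]=9
  step 14: row=9, L[9]='f', prepend. Next row=LF[9]=8
  step 15: row=8, L[8]='e', prepend. Next row=LF[8]=2
  step 16: row=2, L[2]='g', prepend. Next row=LF[2]=15
  step 17: row=15, L[15]='e', prepend. Next row=LF[15]=3
  step 18: row=3, L[3]='f', prepend. Next row=LF[3]=6
  step 19: row=6, L[6]='g', prepend. Next row=LF[6]=17
  step 20: row=17, L[17]='e', prepend. Next row=LF[17]=4
  step 21: row=4, L[4]='f', prepend. Next row=LF[4]=7
  step 22: row=7, L[7]='e', prepend. Next row=LF[7]=1
  step 23: row=1, L[1]='g', prepend. Next row=LF[1]=14
Reversed output: gefegfegefffgggfgeggfg$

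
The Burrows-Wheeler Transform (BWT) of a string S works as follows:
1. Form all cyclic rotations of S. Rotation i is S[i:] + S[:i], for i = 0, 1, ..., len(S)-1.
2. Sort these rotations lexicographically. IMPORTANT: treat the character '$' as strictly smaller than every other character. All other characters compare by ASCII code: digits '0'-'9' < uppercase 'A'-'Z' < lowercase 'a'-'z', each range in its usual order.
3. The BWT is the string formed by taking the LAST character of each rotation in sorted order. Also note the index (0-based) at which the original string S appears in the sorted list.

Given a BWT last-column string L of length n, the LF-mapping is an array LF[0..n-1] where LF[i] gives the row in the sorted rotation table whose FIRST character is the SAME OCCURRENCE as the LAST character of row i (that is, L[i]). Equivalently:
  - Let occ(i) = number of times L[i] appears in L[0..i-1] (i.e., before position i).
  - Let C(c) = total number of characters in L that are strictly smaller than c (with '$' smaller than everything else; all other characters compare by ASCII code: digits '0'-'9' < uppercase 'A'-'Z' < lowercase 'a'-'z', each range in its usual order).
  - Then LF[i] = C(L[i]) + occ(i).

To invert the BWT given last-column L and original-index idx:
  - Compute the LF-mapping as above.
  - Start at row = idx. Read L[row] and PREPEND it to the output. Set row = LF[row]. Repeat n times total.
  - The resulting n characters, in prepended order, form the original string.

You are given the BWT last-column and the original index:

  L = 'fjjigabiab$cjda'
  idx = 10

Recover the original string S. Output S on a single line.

Answer: iajjabgbcidjaf$

Derivation:
LF mapping: 8 12 13 10 9 1 4 11 2 5 0 6 14 7 3
Walk LF starting at row 10, prepending L[row]:
  step 1: row=10, L[10]='$', prepend. Next row=LF[10]=0
  step 2: row=0, L[0]='f', prepend. Next row=LF[0]=8
  step 3: row=8, L[8]='a', prepend. Next row=LF[8]=2
  step 4: row=2, L[2]='j', prepend. Next row=LF[2]=13
  step 5: row=13, L[13]='d', prepend. Next row=LF[13]=7
  step 6: row=7, L[7]='i', prepend. Next row=LF[7]=11
  step 7: row=11, L[11]='c', prepend. Next row=LF[11]=6
  step 8: row=6, L[6]='b', prepend. Next row=LF[6]=4
  step 9: row=4, L[4]='g', prepend. Next row=LF[4]=9
  step 10: row=9, L[9]='b', prepend. Next row=LF[9]=5
  step 11: row=5, L[5]='a', prepend. Next row=LF[5]=1
  step 12: row=1, L[1]='j', prepend. Next row=LF[1]=12
  step 13: row=12, L[12]='j', prepend. Next row=LF[12]=14
  step 14: row=14, L[14]='a', prepend. Next row=LF[14]=3
  step 15: row=3, L[3]='i', prepend. Next row=LF[3]=10
Reversed output: iajjabgbcidjaf$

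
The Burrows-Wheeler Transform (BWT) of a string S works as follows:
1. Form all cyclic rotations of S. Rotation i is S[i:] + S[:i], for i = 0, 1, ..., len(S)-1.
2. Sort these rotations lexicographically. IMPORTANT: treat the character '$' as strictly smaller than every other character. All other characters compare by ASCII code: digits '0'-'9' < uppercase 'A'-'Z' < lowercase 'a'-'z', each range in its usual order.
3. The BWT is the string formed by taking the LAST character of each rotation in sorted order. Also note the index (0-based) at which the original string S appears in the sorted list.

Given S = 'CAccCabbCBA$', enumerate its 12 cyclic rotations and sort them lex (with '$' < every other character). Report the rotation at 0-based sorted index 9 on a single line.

Answer: bbCBA$CAccCa

Derivation:
All 12 rotations (rotation i = S[i:]+S[:i]):
  rot[0] = CAccCabbCBA$
  rot[1] = AccCabbCBA$C
  rot[2] = ccCabbCBA$CA
  rot[3] = cCabbCBA$CAc
  rot[4] = CabbCBA$CAcc
  rot[5] = abbCBA$CAccC
  rot[6] = bbCBA$CAccCa
  rot[7] = bCBA$CAccCab
  rot[8] = CBA$CAccCabb
  rot[9] = BA$CAccCabbC
  rot[10] = A$CAccCabbCB
  rot[11] = $CAccCabbCBA
Sorted (with $ < everything):
  sorted[0] = $CAccCabbCBA
  sorted[1] = A$CAccCabbCB
  sorted[2] = AccCabbCBA$C
  sorted[3] = BA$CAccCabbC
  sorted[4] = CAccCabbCBA$
  sorted[5] = CBA$CAccCabb
  sorted[6] = CabbCBA$CAcc
  sorted[7] = abbCBA$CAccC
  sorted[8] = bCBA$CAccCab
  sorted[9] = bbCBA$CAccCa
  sorted[10] = cCabbCBA$CAc
  sorted[11] = ccCabbCBA$CA
sorted[9] = bbCBA$CAccCa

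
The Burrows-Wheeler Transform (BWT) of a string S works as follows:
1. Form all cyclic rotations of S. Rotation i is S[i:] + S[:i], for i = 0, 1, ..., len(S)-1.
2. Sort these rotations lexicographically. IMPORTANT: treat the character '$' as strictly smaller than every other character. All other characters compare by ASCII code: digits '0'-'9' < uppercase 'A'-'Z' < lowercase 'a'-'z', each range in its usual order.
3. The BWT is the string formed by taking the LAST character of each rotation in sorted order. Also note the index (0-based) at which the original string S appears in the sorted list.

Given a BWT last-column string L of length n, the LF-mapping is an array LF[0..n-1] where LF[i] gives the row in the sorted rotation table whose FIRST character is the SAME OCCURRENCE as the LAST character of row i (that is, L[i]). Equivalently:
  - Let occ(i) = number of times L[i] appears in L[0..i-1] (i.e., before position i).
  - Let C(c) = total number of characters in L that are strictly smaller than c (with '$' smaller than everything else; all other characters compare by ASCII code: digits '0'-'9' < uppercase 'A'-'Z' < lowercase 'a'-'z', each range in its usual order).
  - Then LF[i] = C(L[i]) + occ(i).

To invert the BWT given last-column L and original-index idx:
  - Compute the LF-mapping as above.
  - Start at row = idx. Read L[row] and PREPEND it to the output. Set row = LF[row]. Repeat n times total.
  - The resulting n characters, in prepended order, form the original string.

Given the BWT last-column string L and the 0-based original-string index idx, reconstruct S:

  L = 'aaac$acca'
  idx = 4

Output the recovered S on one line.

LF mapping: 1 2 3 6 0 4 7 8 5
Walk LF starting at row 4, prepending L[row]:
  step 1: row=4, L[4]='$', prepend. Next row=LF[4]=0
  step 2: row=0, L[0]='a', prepend. Next row=LF[0]=1
  step 3: row=1, L[1]='a', prepend. Next row=LF[1]=2
  step 4: row=2, L[2]='a', prepend. Next row=LF[2]=3
  step 5: row=3, L[3]='c', prepend. Next row=LF[3]=6
  step 6: row=6, L[6]='c', prepend. Next row=LF[6]=7
  step 7: row=7, L[7]='c', prepend. Next row=LF[7]=8
  step 8: row=8, L[8]='a', prepend. Next row=LF[8]=5
  step 9: row=5, L[5]='a', prepend. Next row=LF[5]=4
Reversed output: aacccaaa$

Answer: aacccaaa$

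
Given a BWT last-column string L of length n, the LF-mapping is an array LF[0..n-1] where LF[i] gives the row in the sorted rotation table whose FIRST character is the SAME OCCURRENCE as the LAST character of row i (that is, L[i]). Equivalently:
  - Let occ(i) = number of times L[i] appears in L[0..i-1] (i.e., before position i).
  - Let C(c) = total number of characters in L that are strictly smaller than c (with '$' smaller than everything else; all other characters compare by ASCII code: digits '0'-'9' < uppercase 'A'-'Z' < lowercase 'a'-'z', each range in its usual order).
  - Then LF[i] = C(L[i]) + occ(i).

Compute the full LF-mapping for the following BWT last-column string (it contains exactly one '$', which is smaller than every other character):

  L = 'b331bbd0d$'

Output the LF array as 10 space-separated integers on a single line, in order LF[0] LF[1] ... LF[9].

Answer: 5 3 4 2 6 7 8 1 9 0

Derivation:
Char counts: '$':1, '0':1, '1':1, '3':2, 'b':3, 'd':2
C (first-col start): C('$')=0, C('0')=1, C('1')=2, C('3')=3, C('b')=5, C('d')=8
L[0]='b': occ=0, LF[0]=C('b')+0=5+0=5
L[1]='3': occ=0, LF[1]=C('3')+0=3+0=3
L[2]='3': occ=1, LF[2]=C('3')+1=3+1=4
L[3]='1': occ=0, LF[3]=C('1')+0=2+0=2
L[4]='b': occ=1, LF[4]=C('b')+1=5+1=6
L[5]='b': occ=2, LF[5]=C('b')+2=5+2=7
L[6]='d': occ=0, LF[6]=C('d')+0=8+0=8
L[7]='0': occ=0, LF[7]=C('0')+0=1+0=1
L[8]='d': occ=1, LF[8]=C('d')+1=8+1=9
L[9]='$': occ=0, LF[9]=C('$')+0=0+0=0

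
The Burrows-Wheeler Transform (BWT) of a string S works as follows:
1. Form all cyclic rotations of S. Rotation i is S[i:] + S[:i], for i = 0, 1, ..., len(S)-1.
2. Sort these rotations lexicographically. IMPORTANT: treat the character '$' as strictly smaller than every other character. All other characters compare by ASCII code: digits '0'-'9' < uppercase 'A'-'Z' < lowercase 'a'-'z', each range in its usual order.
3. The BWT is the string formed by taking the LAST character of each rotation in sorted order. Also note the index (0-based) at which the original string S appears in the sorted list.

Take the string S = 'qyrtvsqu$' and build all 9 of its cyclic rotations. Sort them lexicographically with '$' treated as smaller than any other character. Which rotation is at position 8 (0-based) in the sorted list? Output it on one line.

Answer: yrtvsqu$q

Derivation:
All 9 rotations (rotation i = S[i:]+S[:i]):
  rot[0] = qyrtvsqu$
  rot[1] = yrtvsqu$q
  rot[2] = rtvsqu$qy
  rot[3] = tvsqu$qyr
  rot[4] = vsqu$qyrt
  rot[5] = squ$qyrtv
  rot[6] = qu$qyrtvs
  rot[7] = u$qyrtvsq
  rot[8] = $qyrtvsqu
Sorted (with $ < everything):
  sorted[0] = $qyrtvsqu
  sorted[1] = qu$qyrtvs
  sorted[2] = qyrtvsqu$
  sorted[3] = rtvsqu$qy
  sorted[4] = squ$qyrtv
  sorted[5] = tvsqu$qyr
  sorted[6] = u$qyrtvsq
  sorted[7] = vsqu$qyrt
  sorted[8] = yrtvsqu$q
sorted[8] = yrtvsqu$q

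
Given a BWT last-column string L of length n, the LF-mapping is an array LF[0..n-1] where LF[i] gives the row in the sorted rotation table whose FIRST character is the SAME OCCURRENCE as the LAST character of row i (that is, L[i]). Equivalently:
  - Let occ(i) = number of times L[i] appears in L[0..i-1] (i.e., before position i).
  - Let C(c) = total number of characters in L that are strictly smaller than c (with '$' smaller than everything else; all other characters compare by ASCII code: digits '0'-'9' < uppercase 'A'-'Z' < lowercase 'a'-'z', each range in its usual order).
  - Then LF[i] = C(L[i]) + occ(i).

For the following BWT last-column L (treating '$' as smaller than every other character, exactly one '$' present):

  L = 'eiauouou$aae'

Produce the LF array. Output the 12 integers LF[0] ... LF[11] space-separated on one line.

Answer: 4 6 1 9 7 10 8 11 0 2 3 5

Derivation:
Char counts: '$':1, 'a':3, 'e':2, 'i':1, 'o':2, 'u':3
C (first-col start): C('$')=0, C('a')=1, C('e')=4, C('i')=6, C('o')=7, C('u')=9
L[0]='e': occ=0, LF[0]=C('e')+0=4+0=4
L[1]='i': occ=0, LF[1]=C('i')+0=6+0=6
L[2]='a': occ=0, LF[2]=C('a')+0=1+0=1
L[3]='u': occ=0, LF[3]=C('u')+0=9+0=9
L[4]='o': occ=0, LF[4]=C('o')+0=7+0=7
L[5]='u': occ=1, LF[5]=C('u')+1=9+1=10
L[6]='o': occ=1, LF[6]=C('o')+1=7+1=8
L[7]='u': occ=2, LF[7]=C('u')+2=9+2=11
L[8]='$': occ=0, LF[8]=C('$')+0=0+0=0
L[9]='a': occ=1, LF[9]=C('a')+1=1+1=2
L[10]='a': occ=2, LF[10]=C('a')+2=1+2=3
L[11]='e': occ=1, LF[11]=C('e')+1=4+1=5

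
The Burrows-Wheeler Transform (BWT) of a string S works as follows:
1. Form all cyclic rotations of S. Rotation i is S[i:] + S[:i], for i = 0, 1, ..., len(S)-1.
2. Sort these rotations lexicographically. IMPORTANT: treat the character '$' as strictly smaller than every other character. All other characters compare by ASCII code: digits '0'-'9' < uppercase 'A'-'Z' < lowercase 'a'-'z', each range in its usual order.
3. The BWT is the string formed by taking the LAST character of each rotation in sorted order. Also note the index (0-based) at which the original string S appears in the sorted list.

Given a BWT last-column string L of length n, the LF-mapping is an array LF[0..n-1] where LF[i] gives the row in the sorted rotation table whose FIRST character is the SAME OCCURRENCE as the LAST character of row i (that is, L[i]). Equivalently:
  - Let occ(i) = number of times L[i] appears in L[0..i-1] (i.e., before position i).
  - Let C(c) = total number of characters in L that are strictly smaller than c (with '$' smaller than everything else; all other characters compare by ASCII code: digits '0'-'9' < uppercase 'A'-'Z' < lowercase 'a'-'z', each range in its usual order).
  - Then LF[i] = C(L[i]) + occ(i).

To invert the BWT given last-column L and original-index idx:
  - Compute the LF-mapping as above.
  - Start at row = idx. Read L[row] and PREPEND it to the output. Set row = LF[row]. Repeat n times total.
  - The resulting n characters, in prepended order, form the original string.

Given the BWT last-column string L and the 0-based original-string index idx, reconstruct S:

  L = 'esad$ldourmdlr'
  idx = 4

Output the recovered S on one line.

LF mapping: 5 12 1 2 0 6 3 9 13 10 8 4 7 11
Walk LF starting at row 4, prepending L[row]:
  step 1: row=4, L[4]='$', prepend. Next row=LF[4]=0
  step 2: row=0, L[0]='e', prepend. Next row=LF[0]=5
  step 3: row=5, L[5]='l', prepend. Next row=LF[5]=6
  step 4: row=6, L[6]='d', prepend. Next row=LF[6]=3
  step 5: row=3, L[3]='d', prepend. Next row=LF[3]=2
  step 6: row=2, L[2]='a', prepend. Next row=LF[2]=1
  step 7: row=1, L[1]='s', prepend. Next row=LF[1]=12
  step 8: row=12, L[12]='l', prepend. Next row=LF[12]=7
  step 9: row=7, L[7]='o', prepend. Next row=LF[7]=9
  step 10: row=9, L[9]='r', prepend. Next row=LF[9]=10
  step 11: row=10, L[10]='m', prepend. Next row=LF[10]=8
  step 12: row=8, L[8]='u', prepend. Next row=LF[8]=13
  step 13: row=13, L[13]='r', prepend. Next row=LF[13]=11
  step 14: row=11, L[11]='d', prepend. Next row=LF[11]=4
Reversed output: drumrolsaddle$

Answer: drumrolsaddle$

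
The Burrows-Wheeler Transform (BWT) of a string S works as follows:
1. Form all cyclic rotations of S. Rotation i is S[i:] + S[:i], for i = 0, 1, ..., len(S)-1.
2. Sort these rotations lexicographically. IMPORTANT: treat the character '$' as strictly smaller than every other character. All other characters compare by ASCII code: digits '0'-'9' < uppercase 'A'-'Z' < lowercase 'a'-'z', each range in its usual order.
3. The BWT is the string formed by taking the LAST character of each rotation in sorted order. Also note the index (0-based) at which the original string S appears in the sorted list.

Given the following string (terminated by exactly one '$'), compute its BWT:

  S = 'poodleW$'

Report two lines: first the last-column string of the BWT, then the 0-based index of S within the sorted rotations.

Answer: Weoldop$
7

Derivation:
All 8 rotations (rotation i = S[i:]+S[:i]):
  rot[0] = poodleW$
  rot[1] = oodleW$p
  rot[2] = odleW$po
  rot[3] = dleW$poo
  rot[4] = leW$pood
  rot[5] = eW$poodl
  rot[6] = W$poodle
  rot[7] = $poodleW
Sorted (with $ < everything):
  sorted[0] = $poodleW  (last char: 'W')
  sorted[1] = W$poodle  (last char: 'e')
  sorted[2] = dleW$poo  (last char: 'o')
  sorted[3] = eW$poodl  (last char: 'l')
  sorted[4] = leW$pood  (last char: 'd')
  sorted[5] = odleW$po  (last char: 'o')
  sorted[6] = oodleW$p  (last char: 'p')
  sorted[7] = poodleW$  (last char: '$')
Last column: Weoldop$
Original string S is at sorted index 7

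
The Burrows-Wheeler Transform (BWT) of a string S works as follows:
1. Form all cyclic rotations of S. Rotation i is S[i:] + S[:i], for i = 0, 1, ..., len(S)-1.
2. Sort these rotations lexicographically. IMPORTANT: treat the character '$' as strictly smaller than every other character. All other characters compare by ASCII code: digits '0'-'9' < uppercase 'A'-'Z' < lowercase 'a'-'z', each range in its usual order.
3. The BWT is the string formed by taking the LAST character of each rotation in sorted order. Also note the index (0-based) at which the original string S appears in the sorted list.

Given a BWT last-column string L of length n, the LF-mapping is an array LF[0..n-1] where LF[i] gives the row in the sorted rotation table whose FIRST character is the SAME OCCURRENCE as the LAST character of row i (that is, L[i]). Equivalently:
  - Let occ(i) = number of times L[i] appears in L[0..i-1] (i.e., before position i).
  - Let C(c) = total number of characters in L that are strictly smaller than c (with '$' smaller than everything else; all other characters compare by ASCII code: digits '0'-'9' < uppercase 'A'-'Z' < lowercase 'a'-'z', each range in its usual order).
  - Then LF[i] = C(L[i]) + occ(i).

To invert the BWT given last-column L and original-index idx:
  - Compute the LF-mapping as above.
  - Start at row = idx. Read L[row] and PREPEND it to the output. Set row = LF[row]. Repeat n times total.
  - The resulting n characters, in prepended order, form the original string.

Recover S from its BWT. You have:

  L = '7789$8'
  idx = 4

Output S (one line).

Answer: 89877$

Derivation:
LF mapping: 1 2 3 5 0 4
Walk LF starting at row 4, prepending L[row]:
  step 1: row=4, L[4]='$', prepend. Next row=LF[4]=0
  step 2: row=0, L[0]='7', prepend. Next row=LF[0]=1
  step 3: row=1, L[1]='7', prepend. Next row=LF[1]=2
  step 4: row=2, L[2]='8', prepend. Next row=LF[2]=3
  step 5: row=3, L[3]='9', prepend. Next row=LF[3]=5
  step 6: row=5, L[5]='8', prepend. Next row=LF[5]=4
Reversed output: 89877$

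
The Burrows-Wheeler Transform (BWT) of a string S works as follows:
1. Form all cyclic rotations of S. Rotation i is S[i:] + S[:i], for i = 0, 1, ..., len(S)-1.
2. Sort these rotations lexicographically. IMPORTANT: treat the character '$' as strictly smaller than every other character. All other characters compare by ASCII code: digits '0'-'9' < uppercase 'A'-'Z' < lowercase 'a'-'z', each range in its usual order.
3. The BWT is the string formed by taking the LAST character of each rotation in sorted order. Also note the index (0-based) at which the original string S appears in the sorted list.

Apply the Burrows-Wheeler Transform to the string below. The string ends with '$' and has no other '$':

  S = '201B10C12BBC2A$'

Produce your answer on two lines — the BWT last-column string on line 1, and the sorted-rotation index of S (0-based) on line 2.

All 15 rotations (rotation i = S[i:]+S[:i]):
  rot[0] = 201B10C12BBC2A$
  rot[1] = 01B10C12BBC2A$2
  rot[2] = 1B10C12BBC2A$20
  rot[3] = B10C12BBC2A$201
  rot[4] = 10C12BBC2A$201B
  rot[5] = 0C12BBC2A$201B1
  rot[6] = C12BBC2A$201B10
  rot[7] = 12BBC2A$201B10C
  rot[8] = 2BBC2A$201B10C1
  rot[9] = BBC2A$201B10C12
  rot[10] = BC2A$201B10C12B
  rot[11] = C2A$201B10C12BB
  rot[12] = 2A$201B10C12BBC
  rot[13] = A$201B10C12BBC2
  rot[14] = $201B10C12BBC2A
Sorted (with $ < everything):
  sorted[0] = $201B10C12BBC2A  (last char: 'A')
  sorted[1] = 01B10C12BBC2A$2  (last char: '2')
  sorted[2] = 0C12BBC2A$201B1  (last char: '1')
  sorted[3] = 10C12BBC2A$201B  (last char: 'B')
  sorted[4] = 12BBC2A$201B10C  (last char: 'C')
  sorted[5] = 1B10C12BBC2A$20  (last char: '0')
  sorted[6] = 201B10C12BBC2A$  (last char: '$')
  sorted[7] = 2A$201B10C12BBC  (last char: 'C')
  sorted[8] = 2BBC2A$201B10C1  (last char: '1')
  sorted[9] = A$201B10C12BBC2  (last char: '2')
  sorted[10] = B10C12BBC2A$201  (last char: '1')
  sorted[11] = BBC2A$201B10C12  (last char: '2')
  sorted[12] = BC2A$201B10C12B  (last char: 'B')
  sorted[13] = C12BBC2A$201B10  (last char: '0')
  sorted[14] = C2A$201B10C12BB  (last char: 'B')
Last column: A21BC0$C1212B0B
Original string S is at sorted index 6

Answer: A21BC0$C1212B0B
6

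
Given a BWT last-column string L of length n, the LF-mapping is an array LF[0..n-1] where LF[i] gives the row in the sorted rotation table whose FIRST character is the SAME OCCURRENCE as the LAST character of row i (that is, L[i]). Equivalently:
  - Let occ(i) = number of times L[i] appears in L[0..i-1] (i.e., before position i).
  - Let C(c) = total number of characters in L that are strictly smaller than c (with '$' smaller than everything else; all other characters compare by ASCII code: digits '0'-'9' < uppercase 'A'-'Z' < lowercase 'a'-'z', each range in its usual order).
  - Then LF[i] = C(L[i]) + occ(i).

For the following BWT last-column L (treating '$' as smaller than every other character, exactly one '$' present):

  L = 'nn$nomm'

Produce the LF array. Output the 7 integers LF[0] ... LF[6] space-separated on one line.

Answer: 3 4 0 5 6 1 2

Derivation:
Char counts: '$':1, 'm':2, 'n':3, 'o':1
C (first-col start): C('$')=0, C('m')=1, C('n')=3, C('o')=6
L[0]='n': occ=0, LF[0]=C('n')+0=3+0=3
L[1]='n': occ=1, LF[1]=C('n')+1=3+1=4
L[2]='$': occ=0, LF[2]=C('$')+0=0+0=0
L[3]='n': occ=2, LF[3]=C('n')+2=3+2=5
L[4]='o': occ=0, LF[4]=C('o')+0=6+0=6
L[5]='m': occ=0, LF[5]=C('m')+0=1+0=1
L[6]='m': occ=1, LF[6]=C('m')+1=1+1=2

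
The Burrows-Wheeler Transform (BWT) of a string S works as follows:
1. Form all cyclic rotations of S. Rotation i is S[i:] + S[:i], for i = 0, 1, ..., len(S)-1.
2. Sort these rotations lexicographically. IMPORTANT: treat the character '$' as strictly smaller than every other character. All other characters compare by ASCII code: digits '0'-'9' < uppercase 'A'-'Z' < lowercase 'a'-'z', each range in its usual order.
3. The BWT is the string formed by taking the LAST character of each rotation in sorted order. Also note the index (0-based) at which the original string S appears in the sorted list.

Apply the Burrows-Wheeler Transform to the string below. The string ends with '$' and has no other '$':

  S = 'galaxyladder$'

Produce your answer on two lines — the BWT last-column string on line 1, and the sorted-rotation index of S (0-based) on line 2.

All 13 rotations (rotation i = S[i:]+S[:i]):
  rot[0] = galaxyladder$
  rot[1] = alaxyladder$g
  rot[2] = laxyladder$ga
  rot[3] = axyladder$gal
  rot[4] = xyladder$gala
  rot[5] = yladder$galax
  rot[6] = ladder$galaxy
  rot[7] = adder$galaxyl
  rot[8] = dder$galaxyla
  rot[9] = der$galaxylad
  rot[10] = er$galaxyladd
  rot[11] = r$galaxyladde
  rot[12] = $galaxyladder
Sorted (with $ < everything):
  sorted[0] = $galaxyladder  (last char: 'r')
  sorted[1] = adder$galaxyl  (last char: 'l')
  sorted[2] = alaxyladder$g  (last char: 'g')
  sorted[3] = axyladder$gal  (last char: 'l')
  sorted[4] = dder$galaxyla  (last char: 'a')
  sorted[5] = der$galaxylad  (last char: 'd')
  sorted[6] = er$galaxyladd  (last char: 'd')
  sorted[7] = galaxyladder$  (last char: '$')
  sorted[8] = ladder$galaxy  (last char: 'y')
  sorted[9] = laxyladder$ga  (last char: 'a')
  sorted[10] = r$galaxyladde  (last char: 'e')
  sorted[11] = xyladder$gala  (last char: 'a')
  sorted[12] = yladder$galax  (last char: 'x')
Last column: rlgladd$yaeax
Original string S is at sorted index 7

Answer: rlgladd$yaeax
7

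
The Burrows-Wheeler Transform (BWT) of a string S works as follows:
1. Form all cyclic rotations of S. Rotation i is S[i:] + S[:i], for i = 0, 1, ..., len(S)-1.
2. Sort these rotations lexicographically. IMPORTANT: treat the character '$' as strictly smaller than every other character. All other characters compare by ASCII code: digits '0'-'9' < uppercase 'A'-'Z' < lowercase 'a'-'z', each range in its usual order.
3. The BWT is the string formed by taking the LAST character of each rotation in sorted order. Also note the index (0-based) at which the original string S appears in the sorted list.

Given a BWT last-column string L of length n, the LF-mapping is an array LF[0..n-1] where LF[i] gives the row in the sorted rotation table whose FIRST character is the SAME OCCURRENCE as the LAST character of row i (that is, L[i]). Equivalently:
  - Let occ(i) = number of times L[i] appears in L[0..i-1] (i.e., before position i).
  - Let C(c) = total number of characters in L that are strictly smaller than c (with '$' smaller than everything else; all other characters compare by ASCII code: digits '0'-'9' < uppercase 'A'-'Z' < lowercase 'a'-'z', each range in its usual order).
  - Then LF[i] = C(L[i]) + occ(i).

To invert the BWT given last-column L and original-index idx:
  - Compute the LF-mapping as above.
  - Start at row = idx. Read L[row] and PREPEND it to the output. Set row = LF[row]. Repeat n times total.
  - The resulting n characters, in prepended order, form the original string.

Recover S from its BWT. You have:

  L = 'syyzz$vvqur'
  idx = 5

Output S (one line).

LF mapping: 3 7 8 9 10 0 5 6 1 4 2
Walk LF starting at row 5, prepending L[row]:
  step 1: row=5, L[5]='$', prepend. Next row=LF[5]=0
  step 2: row=0, L[0]='s', prepend. Next row=LF[0]=3
  step 3: row=3, L[3]='z', prepend. Next row=LF[3]=9
  step 4: row=9, L[9]='u', prepend. Next row=LF[9]=4
  step 5: row=4, L[4]='z', prepend. Next row=LF[4]=10
  step 6: row=10, L[10]='r', prepend. Next row=LF[10]=2
  step 7: row=2, L[2]='y', prepend. Next row=LF[2]=8
  step 8: row=8, L[8]='q', prepend. Next row=LF[8]=1
  step 9: row=1, L[1]='y', prepend. Next row=LF[1]=7
  step 10: row=7, L[7]='v', prepend. Next row=LF[7]=6
  step 11: row=6, L[6]='v', prepend. Next row=LF[6]=5
Reversed output: vvyqyrzuzs$

Answer: vvyqyrzuzs$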